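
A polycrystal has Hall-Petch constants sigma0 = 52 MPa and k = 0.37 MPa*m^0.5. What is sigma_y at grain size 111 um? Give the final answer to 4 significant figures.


sigma_y = sigma0 + k / sqrt(d)
d = 111 um = 1.11e-04 m
sigma_y = 52 + 0.37 / sqrt(1.11e-04)
sigma_y = 87.12 MPa


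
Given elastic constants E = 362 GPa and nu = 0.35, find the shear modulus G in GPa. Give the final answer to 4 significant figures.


G = E / (2*(1+nu))
G = 362 / (2*(1+0.35))
G = 134.1 GPa


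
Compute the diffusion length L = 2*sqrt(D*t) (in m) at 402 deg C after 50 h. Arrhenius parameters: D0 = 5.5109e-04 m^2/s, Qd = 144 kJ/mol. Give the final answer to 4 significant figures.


Step 1: D = D0 * exp(-Qd/(R*T))
T = 675.15 K
D = 5.5109e-04 * exp(-144e3 / (8.314 * 675.15)) = 3.98021e-15 m^2/s
Step 2: L = 2*sqrt(D*t)
t = 50 h = 180000 s
L = 2*sqrt(3.98021e-15 * 180000) = 5.353e-05 m


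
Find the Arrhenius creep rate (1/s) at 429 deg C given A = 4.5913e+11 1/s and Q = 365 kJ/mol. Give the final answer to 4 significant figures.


rate = A * exp(-Q / (R*T))
T = 429 + 273.15 = 702.15 K
rate = 4.5913e+11 * exp(-365e3 / (8.314 * 702.15))
rate = 3.219e-16 1/s


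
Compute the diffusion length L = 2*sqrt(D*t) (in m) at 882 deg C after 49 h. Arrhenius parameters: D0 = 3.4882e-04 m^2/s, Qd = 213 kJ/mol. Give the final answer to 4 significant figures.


Step 1: D = D0 * exp(-Qd/(R*T))
T = 1155.15 K
D = 3.4882e-04 * exp(-213e3 / (8.314 * 1155.15)) = 8.13997e-14 m^2/s
Step 2: L = 2*sqrt(D*t)
t = 49 h = 176400 s
L = 2*sqrt(8.13997e-14 * 176400) = 2.397e-04 m


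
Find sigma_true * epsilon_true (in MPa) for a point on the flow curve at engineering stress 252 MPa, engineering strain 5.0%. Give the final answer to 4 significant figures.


sigma_true = sigma_eng * (1 + epsilon_eng)
sigma_true = 252 * (1 + 0.05) = 264.6 MPa
epsilon_true = ln(1 + epsilon_eng)
epsilon_true = ln(1 + 0.05) = 0.0487902
sigma_true * epsilon_true = 264.6 * 0.0487902 = 12.91 MPa


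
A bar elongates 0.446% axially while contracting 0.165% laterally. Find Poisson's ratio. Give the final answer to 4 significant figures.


nu = -epsilon_lat / epsilon_axial
Lateral strain is contraction (negative), so using magnitudes:
nu = 0.165 / 0.446
nu = 0.37


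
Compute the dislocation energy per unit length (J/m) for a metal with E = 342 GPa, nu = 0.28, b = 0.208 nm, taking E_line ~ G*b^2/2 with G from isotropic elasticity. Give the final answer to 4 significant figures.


Step 1: G = E / (2*(1+nu))
G = 342 / (2*(1+0.28)) = 133.594 GPa = 1.33594e+11 Pa
Step 2: E_line = G*b^2/2
b = 0.208 nm = 2.08e-10 m
E_line = 0.5 * 1.33594e+11 * (2.08e-10)^2 = 2.89e-09 J/m


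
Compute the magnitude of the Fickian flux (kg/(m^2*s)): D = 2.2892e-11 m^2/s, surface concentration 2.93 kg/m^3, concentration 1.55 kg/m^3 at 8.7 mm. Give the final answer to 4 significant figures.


J = -D * (dC/dx) = D * (C1 - C2) / dx
J = 2.2892e-11 * (2.93 - 1.55) / 8.7e-03
J = 3.631e-09 kg/(m^2*s)


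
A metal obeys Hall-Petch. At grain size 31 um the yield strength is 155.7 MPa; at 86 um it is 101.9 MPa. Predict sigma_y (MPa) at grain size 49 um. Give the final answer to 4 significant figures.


sigma_y = sigma0 + k / sqrt(d)
1/sqrt(d1) = 1/sqrt(3.1e-05) = 179.605;  1/sqrt(d2) = 107.833
k = (sigma1 - sigma2) / (1/sqrt(d1) - 1/sqrt(d2)) = (155.7 - 101.9) / (179.605 - 107.833) = 0.74959 MPa*m^0.5
sigma0 = sigma1 - k/sqrt(d1) = 155.7 - 0.74959*179.605 = 21.0696 MPa
sigma_y(d3) = 21.0696 + 0.74959 / sqrt(4.9e-05) = 128.2 MPa


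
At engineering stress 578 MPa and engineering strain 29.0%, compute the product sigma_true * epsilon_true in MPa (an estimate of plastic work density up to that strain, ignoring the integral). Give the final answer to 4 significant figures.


sigma_true = sigma_eng * (1 + epsilon_eng)
sigma_true = 578 * (1 + 0.29) = 745.62 MPa
epsilon_true = ln(1 + epsilon_eng)
epsilon_true = ln(1 + 0.29) = 0.254642
sigma_true * epsilon_true = 745.62 * 0.254642 = 189.9 MPa


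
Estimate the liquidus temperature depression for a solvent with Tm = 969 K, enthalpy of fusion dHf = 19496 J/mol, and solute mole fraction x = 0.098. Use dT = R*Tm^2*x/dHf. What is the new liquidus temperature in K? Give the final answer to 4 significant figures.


dT = R*Tm^2*x / dHf
dT = 8.314 * 969^2 * 0.098 / 19496
dT = 39.2408 K
T_new = 969 - 39.2408 = 929.8 K


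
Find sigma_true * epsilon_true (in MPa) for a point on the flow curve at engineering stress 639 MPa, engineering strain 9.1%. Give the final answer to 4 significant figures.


sigma_true = sigma_eng * (1 + epsilon_eng)
sigma_true = 639 * (1 + 0.091) = 697.149 MPa
epsilon_true = ln(1 + epsilon_eng)
epsilon_true = ln(1 + 0.091) = 0.0870947
sigma_true * epsilon_true = 697.149 * 0.0870947 = 60.72 MPa


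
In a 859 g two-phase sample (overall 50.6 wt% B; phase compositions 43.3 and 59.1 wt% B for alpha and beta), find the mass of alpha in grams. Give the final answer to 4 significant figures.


f_alpha = (C_beta - C0) / (C_beta - C_alpha)
f_alpha = (59.1 - 50.6) / (59.1 - 43.3) = 0.537975
m_alpha = f_alpha * m_total = 0.537975 * 859 = 462.1 g


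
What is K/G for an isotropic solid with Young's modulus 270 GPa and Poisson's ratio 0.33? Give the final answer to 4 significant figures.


G = E / (2*(1+nu))
G = 270 / (2*(1+0.33)) = 101.504 GPa
K = E / (3*(1-2*nu))
K = 270 / (3*(1-2*0.33)) = 264.706 GPa
K/G = 264.706 / 101.504 = 2.608


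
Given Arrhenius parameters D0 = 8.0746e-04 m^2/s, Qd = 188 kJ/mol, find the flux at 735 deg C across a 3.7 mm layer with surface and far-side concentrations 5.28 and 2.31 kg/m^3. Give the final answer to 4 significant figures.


Step 1: D = D0 * exp(-Qd/(R*T))
T = 735 + 273.15 = 1008.15 K
D = 8.0746e-04 * exp(-188e3 / (8.314 * 1008.15)) = 1.4657e-13 m^2/s
Step 2: J = D * (C1 - C2) / dx
J = 1.4657e-13 * (5.28 - 2.31) / 3.7e-03
J = 1.177e-10 kg/(m^2*s)


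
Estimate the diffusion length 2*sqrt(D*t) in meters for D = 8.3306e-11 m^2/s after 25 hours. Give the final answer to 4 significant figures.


t = 25 hr = 90000 s
Diffusion length = 2*sqrt(D*t)
= 2*sqrt(8.3306e-11 * 90000)
= 5.476e-03 m


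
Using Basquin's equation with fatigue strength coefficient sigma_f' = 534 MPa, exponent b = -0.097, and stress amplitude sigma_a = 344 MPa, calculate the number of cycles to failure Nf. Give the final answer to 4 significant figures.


sigma_a = sigma_f' * (2*Nf)^b
2*Nf = (sigma_a / sigma_f')^(1/b)
2*Nf = (344 / 534)^(1/-0.097)
2*Nf = 93.0883
Nf = 46.54 cycles


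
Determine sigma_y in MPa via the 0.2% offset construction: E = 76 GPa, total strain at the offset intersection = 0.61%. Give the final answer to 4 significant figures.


Offset strain = 0.002
Elastic strain at yield = total_strain - offset = 6.1e-03 - 0.002 = 4.1e-03
sigma_y = E * elastic_strain = 76000 * 4.1e-03
sigma_y = 311.6 MPa


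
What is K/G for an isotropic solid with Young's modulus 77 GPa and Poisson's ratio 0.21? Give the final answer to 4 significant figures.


G = E / (2*(1+nu))
G = 77 / (2*(1+0.21)) = 31.8182 GPa
K = E / (3*(1-2*nu))
K = 77 / (3*(1-2*0.21)) = 44.2529 GPa
K/G = 44.2529 / 31.8182 = 1.391


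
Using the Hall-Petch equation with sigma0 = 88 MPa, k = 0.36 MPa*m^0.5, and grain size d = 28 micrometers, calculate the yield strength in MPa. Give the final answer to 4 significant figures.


sigma_y = sigma0 + k / sqrt(d)
d = 28 um = 2.8e-05 m
sigma_y = 88 + 0.36 / sqrt(2.8e-05)
sigma_y = 156 MPa


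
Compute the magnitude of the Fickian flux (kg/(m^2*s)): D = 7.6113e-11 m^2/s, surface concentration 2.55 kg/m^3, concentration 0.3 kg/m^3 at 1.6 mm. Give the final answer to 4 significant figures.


J = -D * (dC/dx) = D * (C1 - C2) / dx
J = 7.6113e-11 * (2.55 - 0.3) / 1.6e-03
J = 1.07e-07 kg/(m^2*s)


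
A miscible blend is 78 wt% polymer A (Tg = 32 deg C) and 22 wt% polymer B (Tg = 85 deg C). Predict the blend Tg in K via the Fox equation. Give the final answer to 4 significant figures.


1/Tg = w1/Tg1 + w2/Tg2 (in Kelvin)
Tg1 = 305.15 K, Tg2 = 358.15 K
1/Tg = 0.78/305.15 + 0.22/358.15
Tg = 315.4 K


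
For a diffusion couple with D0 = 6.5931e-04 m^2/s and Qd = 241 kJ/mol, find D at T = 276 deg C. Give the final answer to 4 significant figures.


D = D0 * exp(-Qd / (R*T))
T = 549.15 K
D = 6.5931e-04 * exp(-241e3 / (8.314 * 549.15))
D = 7.844e-27 m^2/s


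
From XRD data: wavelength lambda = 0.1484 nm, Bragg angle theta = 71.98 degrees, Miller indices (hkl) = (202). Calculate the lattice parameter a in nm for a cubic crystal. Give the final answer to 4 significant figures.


d = lambda / (2*sin(theta))
d = 0.1484 / (2*sin(71.98 deg))
d = 0.0780274 nm
a = d * sqrt(h^2+k^2+l^2) = 0.0780274 * sqrt(8)
a = 0.2207 nm


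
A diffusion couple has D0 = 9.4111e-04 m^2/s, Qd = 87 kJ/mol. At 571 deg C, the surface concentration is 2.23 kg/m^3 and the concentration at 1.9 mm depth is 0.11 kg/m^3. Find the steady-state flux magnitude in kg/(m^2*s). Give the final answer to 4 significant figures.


Step 1: D = D0 * exp(-Qd/(R*T))
T = 571 + 273.15 = 844.15 K
D = 9.4111e-04 * exp(-87e3 / (8.314 * 844.15)) = 3.89069e-09 m^2/s
Step 2: J = D * (C1 - C2) / dx
J = 3.89069e-09 * (2.23 - 0.11) / 1.9e-03
J = 4.341e-06 kg/(m^2*s)


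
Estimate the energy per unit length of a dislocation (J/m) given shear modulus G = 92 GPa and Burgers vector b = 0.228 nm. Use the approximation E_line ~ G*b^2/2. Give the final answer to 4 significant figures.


E = G*b^2/2
b = 0.228 nm = 2.28e-10 m
G = 92 GPa = 9.2e+10 Pa
E = 0.5 * 9.2e+10 * (2.28e-10)^2
E = 2.391e-09 J/m


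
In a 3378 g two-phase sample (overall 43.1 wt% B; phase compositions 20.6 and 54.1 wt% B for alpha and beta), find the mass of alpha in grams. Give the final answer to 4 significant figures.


f_alpha = (C_beta - C0) / (C_beta - C_alpha)
f_alpha = (54.1 - 43.1) / (54.1 - 20.6) = 0.328358
m_alpha = f_alpha * m_total = 0.328358 * 3378 = 1109 g


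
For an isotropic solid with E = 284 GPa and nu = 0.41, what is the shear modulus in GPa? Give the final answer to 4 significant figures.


G = E / (2*(1+nu))
G = 284 / (2*(1+0.41))
G = 100.7 GPa


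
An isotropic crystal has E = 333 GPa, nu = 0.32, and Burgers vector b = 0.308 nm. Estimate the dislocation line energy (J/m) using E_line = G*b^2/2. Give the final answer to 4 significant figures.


Step 1: G = E / (2*(1+nu))
G = 333 / (2*(1+0.32)) = 126.136 GPa = 1.26136e+11 Pa
Step 2: E_line = G*b^2/2
b = 0.308 nm = 3.08e-10 m
E_line = 0.5 * 1.26136e+11 * (3.08e-10)^2 = 5.983e-09 J/m


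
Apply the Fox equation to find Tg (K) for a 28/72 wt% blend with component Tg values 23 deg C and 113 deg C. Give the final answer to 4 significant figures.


1/Tg = w1/Tg1 + w2/Tg2 (in Kelvin)
Tg1 = 296.15 K, Tg2 = 386.15 K
1/Tg = 0.28/296.15 + 0.72/386.15
Tg = 355.9 K


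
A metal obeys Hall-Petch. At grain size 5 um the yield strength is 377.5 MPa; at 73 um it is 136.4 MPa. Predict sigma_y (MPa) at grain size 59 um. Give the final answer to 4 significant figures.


sigma_y = sigma0 + k / sqrt(d)
1/sqrt(d1) = 1/sqrt(5e-06) = 447.214;  1/sqrt(d2) = 117.041
k = (sigma1 - sigma2) / (1/sqrt(d1) - 1/sqrt(d2)) = (377.5 - 136.4) / (447.214 - 117.041) = 0.730224 MPa*m^0.5
sigma0 = sigma1 - k/sqrt(d1) = 377.5 - 0.730224*447.214 = 50.9337 MPa
sigma_y(d3) = 50.9337 + 0.730224 / sqrt(5.9e-05) = 146 MPa


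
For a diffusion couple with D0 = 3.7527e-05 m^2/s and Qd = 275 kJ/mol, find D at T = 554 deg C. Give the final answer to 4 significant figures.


D = D0 * exp(-Qd / (R*T))
T = 827.15 K
D = 3.7527e-05 * exp(-275e3 / (8.314 * 827.15))
D = 1.612e-22 m^2/s


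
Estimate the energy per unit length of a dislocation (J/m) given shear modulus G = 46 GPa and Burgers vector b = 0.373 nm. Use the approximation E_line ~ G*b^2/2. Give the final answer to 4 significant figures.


E = G*b^2/2
b = 0.373 nm = 3.73e-10 m
G = 46 GPa = 4.6e+10 Pa
E = 0.5 * 4.6e+10 * (3.73e-10)^2
E = 3.2e-09 J/m


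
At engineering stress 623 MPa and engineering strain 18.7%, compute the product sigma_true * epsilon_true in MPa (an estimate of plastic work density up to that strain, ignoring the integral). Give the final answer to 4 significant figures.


sigma_true = sigma_eng * (1 + epsilon_eng)
sigma_true = 623 * (1 + 0.187) = 739.501 MPa
epsilon_true = ln(1 + epsilon_eng)
epsilon_true = ln(1 + 0.187) = 0.171429
sigma_true * epsilon_true = 739.501 * 0.171429 = 126.8 MPa


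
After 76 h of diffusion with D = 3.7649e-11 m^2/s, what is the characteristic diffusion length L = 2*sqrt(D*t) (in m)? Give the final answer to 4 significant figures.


t = 76 hr = 273600 s
Diffusion length = 2*sqrt(D*t)
= 2*sqrt(3.7649e-11 * 273600)
= 6.419e-03 m


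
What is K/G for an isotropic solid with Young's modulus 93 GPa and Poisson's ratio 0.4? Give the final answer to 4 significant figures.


G = E / (2*(1+nu))
G = 93 / (2*(1+0.4)) = 33.2143 GPa
K = E / (3*(1-2*nu))
K = 93 / (3*(1-2*0.4)) = 155 GPa
K/G = 155 / 33.2143 = 4.667


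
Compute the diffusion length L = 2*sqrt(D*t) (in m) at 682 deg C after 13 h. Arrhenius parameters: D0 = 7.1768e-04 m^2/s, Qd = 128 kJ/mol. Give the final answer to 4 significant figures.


Step 1: D = D0 * exp(-Qd/(R*T))
T = 955.15 K
D = 7.1768e-04 * exp(-128e3 / (8.314 * 955.15)) = 7.1729e-11 m^2/s
Step 2: L = 2*sqrt(D*t)
t = 13 h = 46800 s
L = 2*sqrt(7.1729e-11 * 46800) = 3.664e-03 m


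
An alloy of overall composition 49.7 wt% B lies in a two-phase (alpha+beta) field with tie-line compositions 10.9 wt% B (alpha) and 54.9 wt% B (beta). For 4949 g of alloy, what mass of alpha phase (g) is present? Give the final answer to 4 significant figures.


f_alpha = (C_beta - C0) / (C_beta - C_alpha)
f_alpha = (54.9 - 49.7) / (54.9 - 10.9) = 0.118182
m_alpha = f_alpha * m_total = 0.118182 * 4949 = 584.9 g


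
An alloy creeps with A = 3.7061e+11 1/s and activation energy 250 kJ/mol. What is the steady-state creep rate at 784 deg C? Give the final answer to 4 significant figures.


rate = A * exp(-Q / (R*T))
T = 784 + 273.15 = 1057.15 K
rate = 3.7061e+11 * exp(-250e3 / (8.314 * 1057.15))
rate = 0.1643 1/s


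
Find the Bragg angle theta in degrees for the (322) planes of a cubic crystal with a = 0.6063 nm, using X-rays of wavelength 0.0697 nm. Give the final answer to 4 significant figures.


d = a / sqrt(h^2+k^2+l^2)
d = 0.6063 / sqrt(17) = 0.147049 nm
lambda = 2*d*sin(theta)  =>  sin(theta) = lambda / (2*d)
sin(theta) = 0.0697 / (2 * 0.147049) = 0.236995
theta = 13.71 deg


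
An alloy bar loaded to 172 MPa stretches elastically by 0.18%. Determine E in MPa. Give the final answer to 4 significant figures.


E = sigma / epsilon
epsilon = 0.18% = 1.8e-03
E = 172 / 1.8e-03
E = 95560 MPa


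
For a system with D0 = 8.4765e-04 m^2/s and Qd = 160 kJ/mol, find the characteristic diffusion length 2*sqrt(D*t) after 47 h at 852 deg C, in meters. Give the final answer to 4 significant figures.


Step 1: D = D0 * exp(-Qd/(R*T))
T = 1125.15 K
D = 8.4765e-04 * exp(-160e3 / (8.314 * 1125.15)) = 3.16237e-11 m^2/s
Step 2: L = 2*sqrt(D*t)
t = 47 h = 169200 s
L = 2*sqrt(3.16237e-11 * 169200) = 4.626e-03 m


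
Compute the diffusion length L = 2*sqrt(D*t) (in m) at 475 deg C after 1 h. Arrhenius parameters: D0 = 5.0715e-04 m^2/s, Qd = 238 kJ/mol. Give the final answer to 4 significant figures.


Step 1: D = D0 * exp(-Qd/(R*T))
T = 748.15 K
D = 5.0715e-04 * exp(-238e3 / (8.314 * 748.15)) = 1.22393e-20 m^2/s
Step 2: L = 2*sqrt(D*t)
t = 1 h = 3600 s
L = 2*sqrt(1.22393e-20 * 3600) = 1.328e-08 m


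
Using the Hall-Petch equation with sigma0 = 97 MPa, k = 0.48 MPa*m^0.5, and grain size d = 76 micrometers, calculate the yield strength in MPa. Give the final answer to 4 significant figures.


sigma_y = sigma0 + k / sqrt(d)
d = 76 um = 7.6e-05 m
sigma_y = 97 + 0.48 / sqrt(7.6e-05)
sigma_y = 152.1 MPa


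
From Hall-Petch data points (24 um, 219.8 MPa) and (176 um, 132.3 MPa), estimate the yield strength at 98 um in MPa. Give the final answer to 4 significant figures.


sigma_y = sigma0 + k / sqrt(d)
1/sqrt(d1) = 1/sqrt(2.4e-05) = 204.124;  1/sqrt(d2) = 75.3778
k = (sigma1 - sigma2) / (1/sqrt(d1) - 1/sqrt(d2)) = (219.8 - 132.3) / (204.124 - 75.3778) = 0.679631 MPa*m^0.5
sigma0 = sigma1 - k/sqrt(d1) = 219.8 - 0.679631*204.124 = 81.0709 MPa
sigma_y(d3) = 81.0709 + 0.679631 / sqrt(9.8e-05) = 149.7 MPa


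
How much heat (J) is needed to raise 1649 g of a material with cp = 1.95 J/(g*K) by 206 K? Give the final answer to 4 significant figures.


Q = m * cp * dT
Q = 1649 * 1.95 * 206
Q = 662400 J


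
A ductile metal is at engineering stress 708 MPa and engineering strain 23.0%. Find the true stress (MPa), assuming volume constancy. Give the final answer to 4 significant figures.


sigma_true = sigma_eng * (1 + epsilon_eng)
sigma_true = 708 * (1 + 0.23)
sigma_true = 870.8 MPa


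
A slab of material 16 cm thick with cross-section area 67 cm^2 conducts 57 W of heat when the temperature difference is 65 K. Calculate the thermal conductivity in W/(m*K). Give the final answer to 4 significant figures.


k = Q*L / (A*dT)
L = 0.16 m, A = 6.7e-03 m^2
k = 57 * 0.16 / (6.7e-03 * 65)
k = 20.94 W/(m*K)


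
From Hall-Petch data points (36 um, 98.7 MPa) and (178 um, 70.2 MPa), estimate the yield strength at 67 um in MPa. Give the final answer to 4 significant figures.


sigma_y = sigma0 + k / sqrt(d)
1/sqrt(d1) = 1/sqrt(3.6e-05) = 166.667;  1/sqrt(d2) = 74.9532
k = (sigma1 - sigma2) / (1/sqrt(d1) - 1/sqrt(d2)) = (98.7 - 70.2) / (166.667 - 74.9532) = 0.31075 MPa*m^0.5
sigma0 = sigma1 - k/sqrt(d1) = 98.7 - 0.31075*166.667 = 46.9083 MPa
sigma_y(d3) = 46.9083 + 0.31075 / sqrt(6.7e-05) = 84.87 MPa


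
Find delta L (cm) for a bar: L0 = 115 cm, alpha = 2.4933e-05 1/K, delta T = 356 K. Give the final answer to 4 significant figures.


dL = L0 * alpha * dT
dL = 115 * 2.4933e-05 * 356
dL = 1.021 cm


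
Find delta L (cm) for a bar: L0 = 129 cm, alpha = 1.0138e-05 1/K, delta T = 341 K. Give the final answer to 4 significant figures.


dL = L0 * alpha * dT
dL = 129 * 1.0138e-05 * 341
dL = 0.446 cm


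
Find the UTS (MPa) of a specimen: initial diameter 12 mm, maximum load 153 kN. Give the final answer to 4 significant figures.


A0 = pi*(d/2)^2 = pi*(12/2)^2 = 113.097 mm^2
UTS = F_max / A0 = 153*1000 / 113.097
UTS = 1353 MPa


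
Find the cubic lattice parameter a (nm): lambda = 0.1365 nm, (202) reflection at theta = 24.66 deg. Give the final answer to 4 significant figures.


d = lambda / (2*sin(theta))
d = 0.1365 / (2*sin(24.66 deg))
d = 0.163578 nm
a = d * sqrt(h^2+k^2+l^2) = 0.163578 * sqrt(8)
a = 0.4627 nm


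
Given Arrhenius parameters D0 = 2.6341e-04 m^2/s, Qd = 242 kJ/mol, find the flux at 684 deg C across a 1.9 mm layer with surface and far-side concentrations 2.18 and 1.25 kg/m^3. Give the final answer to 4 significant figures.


Step 1: D = D0 * exp(-Qd/(R*T))
T = 684 + 273.15 = 957.15 K
D = 2.6341e-04 * exp(-242e3 / (8.314 * 957.15)) = 1.6348e-17 m^2/s
Step 2: J = D * (C1 - C2) / dx
J = 1.6348e-17 * (2.18 - 1.25) / 1.9e-03
J = 8.002e-15 kg/(m^2*s)


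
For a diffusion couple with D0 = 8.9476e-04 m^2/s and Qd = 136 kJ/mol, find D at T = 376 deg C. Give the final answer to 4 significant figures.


D = D0 * exp(-Qd / (R*T))
T = 649.15 K
D = 8.9476e-04 * exp(-136e3 / (8.314 * 649.15))
D = 1.018e-14 m^2/s


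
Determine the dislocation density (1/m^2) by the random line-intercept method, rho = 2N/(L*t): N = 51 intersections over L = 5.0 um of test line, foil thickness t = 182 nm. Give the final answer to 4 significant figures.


rho = 2N / (L * t)
L = 5.0 um = 5e-06 m, t = 182 nm = 1.82e-07 m
rho = 2 * 51 / (5e-06 * 1.82e-07)
rho = 1.121e+14 1/m^2


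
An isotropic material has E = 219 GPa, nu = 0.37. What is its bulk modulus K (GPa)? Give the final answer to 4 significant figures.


K = E / (3*(1-2*nu))
K = 219 / (3*(1-2*0.37))
K = 280.8 GPa


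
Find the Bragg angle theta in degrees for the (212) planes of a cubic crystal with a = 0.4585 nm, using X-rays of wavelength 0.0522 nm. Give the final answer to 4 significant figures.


d = a / sqrt(h^2+k^2+l^2)
d = 0.4585 / sqrt(9) = 0.152833 nm
lambda = 2*d*sin(theta)  =>  sin(theta) = lambda / (2*d)
sin(theta) = 0.0522 / (2 * 0.152833) = 0.170774
theta = 9.833 deg


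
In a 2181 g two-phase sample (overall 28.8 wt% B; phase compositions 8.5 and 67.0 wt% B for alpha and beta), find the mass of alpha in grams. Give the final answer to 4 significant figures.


f_alpha = (C_beta - C0) / (C_beta - C_alpha)
f_alpha = (67.0 - 28.8) / (67.0 - 8.5) = 0.652991
m_alpha = f_alpha * m_total = 0.652991 * 2181 = 1424 g


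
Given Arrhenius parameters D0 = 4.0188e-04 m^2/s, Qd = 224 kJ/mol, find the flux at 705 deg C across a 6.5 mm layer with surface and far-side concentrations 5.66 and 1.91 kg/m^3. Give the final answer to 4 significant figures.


Step 1: D = D0 * exp(-Qd/(R*T))
T = 705 + 273.15 = 978.15 K
D = 4.0188e-04 * exp(-224e3 / (8.314 * 978.15)) = 4.38265e-16 m^2/s
Step 2: J = D * (C1 - C2) / dx
J = 4.38265e-16 * (5.66 - 1.91) / 6.5e-03
J = 2.528e-13 kg/(m^2*s)


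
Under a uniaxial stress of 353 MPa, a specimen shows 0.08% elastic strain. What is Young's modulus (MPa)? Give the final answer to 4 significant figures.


E = sigma / epsilon
epsilon = 0.08% = 8e-04
E = 353 / 8e-04
E = 441300 MPa


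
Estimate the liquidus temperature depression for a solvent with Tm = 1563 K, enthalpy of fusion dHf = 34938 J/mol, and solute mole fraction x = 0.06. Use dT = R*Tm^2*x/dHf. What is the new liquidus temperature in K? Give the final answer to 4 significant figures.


dT = R*Tm^2*x / dHf
dT = 8.314 * 1563^2 * 0.06 / 34938
dT = 34.8804 K
T_new = 1563 - 34.8804 = 1528 K


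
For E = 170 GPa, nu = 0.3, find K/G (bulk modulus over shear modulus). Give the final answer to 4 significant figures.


G = E / (2*(1+nu))
G = 170 / (2*(1+0.3)) = 65.3846 GPa
K = E / (3*(1-2*nu))
K = 170 / (3*(1-2*0.3)) = 141.667 GPa
K/G = 141.667 / 65.3846 = 2.167


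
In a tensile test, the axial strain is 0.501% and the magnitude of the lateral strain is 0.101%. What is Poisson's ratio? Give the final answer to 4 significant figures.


nu = -epsilon_lat / epsilon_axial
Lateral strain is contraction (negative), so using magnitudes:
nu = 0.101 / 0.501
nu = 0.2016


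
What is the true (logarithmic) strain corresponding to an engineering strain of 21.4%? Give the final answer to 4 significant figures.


epsilon_true = ln(1 + epsilon_eng)
epsilon_true = ln(1 + 0.214)
epsilon_true = 0.1939


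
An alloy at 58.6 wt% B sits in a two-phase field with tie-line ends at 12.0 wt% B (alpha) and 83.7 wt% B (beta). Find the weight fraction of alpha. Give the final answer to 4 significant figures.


f_alpha = (C_beta - C0) / (C_beta - C_alpha)
f_alpha = (83.7 - 58.6) / (83.7 - 12.0)
f_alpha = 0.3501


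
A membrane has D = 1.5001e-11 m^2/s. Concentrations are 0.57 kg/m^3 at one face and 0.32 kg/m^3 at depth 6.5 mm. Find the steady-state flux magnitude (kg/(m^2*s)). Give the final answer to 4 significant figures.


J = -D * (dC/dx) = D * (C1 - C2) / dx
J = 1.5001e-11 * (0.57 - 0.32) / 6.5e-03
J = 5.77e-10 kg/(m^2*s)


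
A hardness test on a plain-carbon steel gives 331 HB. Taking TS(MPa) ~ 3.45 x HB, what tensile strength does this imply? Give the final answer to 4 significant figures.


TS (MPa) = 3.45 * HB
TS = 3.45 * 331
TS = 1142 MPa


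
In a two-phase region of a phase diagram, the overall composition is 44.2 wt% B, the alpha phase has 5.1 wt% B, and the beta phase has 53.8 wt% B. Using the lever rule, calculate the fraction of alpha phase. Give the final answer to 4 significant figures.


f_alpha = (C_beta - C0) / (C_beta - C_alpha)
f_alpha = (53.8 - 44.2) / (53.8 - 5.1)
f_alpha = 0.1971


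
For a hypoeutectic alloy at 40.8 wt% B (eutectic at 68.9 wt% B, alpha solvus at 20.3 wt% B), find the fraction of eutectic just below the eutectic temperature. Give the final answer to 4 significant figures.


f_primary = (C_e - C0) / (C_e - C_alpha_max)
f_primary = (68.9 - 40.8) / (68.9 - 20.3)
f_primary = 0.578189
f_eutectic = 1 - 0.578189 = 0.4218


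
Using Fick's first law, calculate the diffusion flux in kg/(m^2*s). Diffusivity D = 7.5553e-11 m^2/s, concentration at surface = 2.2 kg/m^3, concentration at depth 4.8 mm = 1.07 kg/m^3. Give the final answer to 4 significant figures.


J = -D * (dC/dx) = D * (C1 - C2) / dx
J = 7.5553e-11 * (2.2 - 1.07) / 4.8e-03
J = 1.779e-08 kg/(m^2*s)


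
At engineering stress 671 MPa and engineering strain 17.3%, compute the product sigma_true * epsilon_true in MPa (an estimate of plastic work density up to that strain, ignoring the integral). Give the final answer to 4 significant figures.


sigma_true = sigma_eng * (1 + epsilon_eng)
sigma_true = 671 * (1 + 0.173) = 787.083 MPa
epsilon_true = ln(1 + epsilon_eng)
epsilon_true = ln(1 + 0.173) = 0.159565
sigma_true * epsilon_true = 787.083 * 0.159565 = 125.6 MPa


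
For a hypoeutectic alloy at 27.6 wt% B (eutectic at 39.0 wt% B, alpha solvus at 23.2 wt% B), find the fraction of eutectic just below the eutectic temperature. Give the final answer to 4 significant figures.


f_primary = (C_e - C0) / (C_e - C_alpha_max)
f_primary = (39.0 - 27.6) / (39.0 - 23.2)
f_primary = 0.721519
f_eutectic = 1 - 0.721519 = 0.2785


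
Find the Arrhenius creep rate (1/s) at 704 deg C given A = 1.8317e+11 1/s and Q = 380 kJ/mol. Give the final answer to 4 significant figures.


rate = A * exp(-Q / (R*T))
T = 704 + 273.15 = 977.15 K
rate = 1.8317e+11 * exp(-380e3 / (8.314 * 977.15))
rate = 8.888e-10 1/s


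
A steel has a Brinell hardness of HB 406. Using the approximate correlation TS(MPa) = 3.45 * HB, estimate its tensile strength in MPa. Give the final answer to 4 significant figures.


TS (MPa) = 3.45 * HB
TS = 3.45 * 406
TS = 1401 MPa


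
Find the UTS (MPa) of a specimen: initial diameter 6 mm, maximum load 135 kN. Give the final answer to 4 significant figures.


A0 = pi*(d/2)^2 = pi*(6/2)^2 = 28.2743 mm^2
UTS = F_max / A0 = 135*1000 / 28.2743
UTS = 4775 MPa


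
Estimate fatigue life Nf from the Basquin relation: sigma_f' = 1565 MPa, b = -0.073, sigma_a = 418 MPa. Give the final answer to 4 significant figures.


sigma_a = sigma_f' * (2*Nf)^b
2*Nf = (sigma_a / sigma_f')^(1/b)
2*Nf = (418 / 1565)^(1/-0.073)
2*Nf = 7.14408e+07
Nf = 3.572e+07 cycles


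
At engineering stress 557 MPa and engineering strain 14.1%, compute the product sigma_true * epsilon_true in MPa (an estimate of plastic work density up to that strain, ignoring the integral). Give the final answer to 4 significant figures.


sigma_true = sigma_eng * (1 + epsilon_eng)
sigma_true = 557 * (1 + 0.141) = 635.537 MPa
epsilon_true = ln(1 + epsilon_eng)
epsilon_true = ln(1 + 0.141) = 0.131905
sigma_true * epsilon_true = 635.537 * 0.131905 = 83.83 MPa


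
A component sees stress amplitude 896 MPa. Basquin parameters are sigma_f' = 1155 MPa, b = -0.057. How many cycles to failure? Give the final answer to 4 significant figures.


sigma_a = sigma_f' * (2*Nf)^b
2*Nf = (sigma_a / sigma_f')^(1/b)
2*Nf = (896 / 1155)^(1/-0.057)
2*Nf = 86.0263
Nf = 43.01 cycles


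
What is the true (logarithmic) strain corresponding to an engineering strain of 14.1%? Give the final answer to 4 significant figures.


epsilon_true = ln(1 + epsilon_eng)
epsilon_true = ln(1 + 0.141)
epsilon_true = 0.1319


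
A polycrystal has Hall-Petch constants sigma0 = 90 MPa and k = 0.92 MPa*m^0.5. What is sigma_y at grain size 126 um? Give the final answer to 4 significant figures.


sigma_y = sigma0 + k / sqrt(d)
d = 126 um = 1.26e-04 m
sigma_y = 90 + 0.92 / sqrt(1.26e-04)
sigma_y = 172 MPa


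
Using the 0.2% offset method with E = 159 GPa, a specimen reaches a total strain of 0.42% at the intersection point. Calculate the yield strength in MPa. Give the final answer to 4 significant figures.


Offset strain = 0.002
Elastic strain at yield = total_strain - offset = 4.2e-03 - 0.002 = 2.2e-03
sigma_y = E * elastic_strain = 159000 * 2.2e-03
sigma_y = 349.8 MPa


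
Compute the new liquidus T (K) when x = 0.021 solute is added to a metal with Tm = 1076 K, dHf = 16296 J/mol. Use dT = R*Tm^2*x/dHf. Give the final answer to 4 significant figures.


dT = R*Tm^2*x / dHf
dT = 8.314 * 1076^2 * 0.021 / 16296
dT = 12.4043 K
T_new = 1076 - 12.4043 = 1064 K


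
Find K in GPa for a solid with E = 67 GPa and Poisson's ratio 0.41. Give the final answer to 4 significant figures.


K = E / (3*(1-2*nu))
K = 67 / (3*(1-2*0.41))
K = 124.1 GPa


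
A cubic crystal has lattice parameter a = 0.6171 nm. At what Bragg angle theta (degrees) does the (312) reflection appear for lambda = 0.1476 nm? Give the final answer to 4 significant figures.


d = a / sqrt(h^2+k^2+l^2)
d = 0.6171 / sqrt(14) = 0.164927 nm
lambda = 2*d*sin(theta)  =>  sin(theta) = lambda / (2*d)
sin(theta) = 0.1476 / (2 * 0.164927) = 0.447471
theta = 26.58 deg


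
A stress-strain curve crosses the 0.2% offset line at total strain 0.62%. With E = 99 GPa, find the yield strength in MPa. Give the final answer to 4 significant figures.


Offset strain = 0.002
Elastic strain at yield = total_strain - offset = 6.2e-03 - 0.002 = 4.2e-03
sigma_y = E * elastic_strain = 99000 * 4.2e-03
sigma_y = 415.8 MPa


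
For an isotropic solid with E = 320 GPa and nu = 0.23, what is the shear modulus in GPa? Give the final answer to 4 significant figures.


G = E / (2*(1+nu))
G = 320 / (2*(1+0.23))
G = 130.1 GPa


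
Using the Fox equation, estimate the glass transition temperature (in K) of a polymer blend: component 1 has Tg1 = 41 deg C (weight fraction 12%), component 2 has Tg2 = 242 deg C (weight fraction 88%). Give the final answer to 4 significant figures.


1/Tg = w1/Tg1 + w2/Tg2 (in Kelvin)
Tg1 = 314.15 K, Tg2 = 515.15 K
1/Tg = 0.12/314.15 + 0.88/515.15
Tg = 478.4 K


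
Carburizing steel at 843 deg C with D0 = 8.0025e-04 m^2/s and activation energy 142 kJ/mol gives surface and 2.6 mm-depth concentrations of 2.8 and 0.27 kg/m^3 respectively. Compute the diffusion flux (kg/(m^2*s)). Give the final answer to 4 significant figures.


Step 1: D = D0 * exp(-Qd/(R*T))
T = 843 + 273.15 = 1116.15 K
D = 8.0025e-04 * exp(-142e3 / (8.314 * 1116.15)) = 1.80941e-10 m^2/s
Step 2: J = D * (C1 - C2) / dx
J = 1.80941e-10 * (2.8 - 0.27) / 2.6e-03
J = 1.761e-07 kg/(m^2*s)


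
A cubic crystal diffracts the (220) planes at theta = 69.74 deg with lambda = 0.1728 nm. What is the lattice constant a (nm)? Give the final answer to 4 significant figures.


d = lambda / (2*sin(theta))
d = 0.1728 / (2*sin(69.74 deg))
d = 0.092098 nm
a = d * sqrt(h^2+k^2+l^2) = 0.092098 * sqrt(8)
a = 0.2605 nm


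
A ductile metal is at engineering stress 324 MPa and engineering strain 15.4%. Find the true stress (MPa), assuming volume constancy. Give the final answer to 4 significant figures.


sigma_true = sigma_eng * (1 + epsilon_eng)
sigma_true = 324 * (1 + 0.154)
sigma_true = 373.9 MPa


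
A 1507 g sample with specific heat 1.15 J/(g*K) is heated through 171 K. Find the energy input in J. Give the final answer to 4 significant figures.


Q = m * cp * dT
Q = 1507 * 1.15 * 171
Q = 296400 J


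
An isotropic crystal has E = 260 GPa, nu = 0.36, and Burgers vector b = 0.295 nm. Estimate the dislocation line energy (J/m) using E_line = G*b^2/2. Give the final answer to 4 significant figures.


Step 1: G = E / (2*(1+nu))
G = 260 / (2*(1+0.36)) = 95.5882 GPa = 9.55882e+10 Pa
Step 2: E_line = G*b^2/2
b = 0.295 nm = 2.95e-10 m
E_line = 0.5 * 9.55882e+10 * (2.95e-10)^2 = 4.159e-09 J/m


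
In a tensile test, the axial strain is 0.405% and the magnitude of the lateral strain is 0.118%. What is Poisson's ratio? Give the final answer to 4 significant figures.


nu = -epsilon_lat / epsilon_axial
Lateral strain is contraction (negative), so using magnitudes:
nu = 0.118 / 0.405
nu = 0.2914


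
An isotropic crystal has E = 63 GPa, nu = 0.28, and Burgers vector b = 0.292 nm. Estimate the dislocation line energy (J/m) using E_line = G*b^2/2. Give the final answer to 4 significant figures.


Step 1: G = E / (2*(1+nu))
G = 63 / (2*(1+0.28)) = 24.6094 GPa = 2.46094e+10 Pa
Step 2: E_line = G*b^2/2
b = 0.292 nm = 2.92e-10 m
E_line = 0.5 * 2.46094e+10 * (2.92e-10)^2 = 1.049e-09 J/m


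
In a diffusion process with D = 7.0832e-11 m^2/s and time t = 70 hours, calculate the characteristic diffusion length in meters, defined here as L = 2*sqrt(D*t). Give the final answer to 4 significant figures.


t = 70 hr = 252000 s
Diffusion length = 2*sqrt(D*t)
= 2*sqrt(7.0832e-11 * 252000)
= 8.45e-03 m


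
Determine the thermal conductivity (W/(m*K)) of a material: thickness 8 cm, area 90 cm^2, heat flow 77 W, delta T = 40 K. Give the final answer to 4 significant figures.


k = Q*L / (A*dT)
L = 0.08 m, A = 9e-03 m^2
k = 77 * 0.08 / (9e-03 * 40)
k = 17.11 W/(m*K)


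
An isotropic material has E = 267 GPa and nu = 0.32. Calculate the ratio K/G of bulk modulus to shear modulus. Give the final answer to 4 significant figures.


G = E / (2*(1+nu))
G = 267 / (2*(1+0.32)) = 101.136 GPa
K = E / (3*(1-2*nu))
K = 267 / (3*(1-2*0.32)) = 247.222 GPa
K/G = 247.222 / 101.136 = 2.444


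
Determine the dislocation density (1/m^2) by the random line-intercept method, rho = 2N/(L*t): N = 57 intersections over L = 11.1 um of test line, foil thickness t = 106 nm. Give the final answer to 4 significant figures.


rho = 2N / (L * t)
L = 11.1 um = 1.11e-05 m, t = 106 nm = 1.06e-07 m
rho = 2 * 57 / (1.11e-05 * 1.06e-07)
rho = 9.689e+13 1/m^2


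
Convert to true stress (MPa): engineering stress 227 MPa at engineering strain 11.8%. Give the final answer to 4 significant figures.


sigma_true = sigma_eng * (1 + epsilon_eng)
sigma_true = 227 * (1 + 0.118)
sigma_true = 253.8 MPa


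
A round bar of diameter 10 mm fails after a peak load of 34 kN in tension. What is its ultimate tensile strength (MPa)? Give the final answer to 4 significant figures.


A0 = pi*(d/2)^2 = pi*(10/2)^2 = 78.5398 mm^2
UTS = F_max / A0 = 34*1000 / 78.5398
UTS = 432.9 MPa


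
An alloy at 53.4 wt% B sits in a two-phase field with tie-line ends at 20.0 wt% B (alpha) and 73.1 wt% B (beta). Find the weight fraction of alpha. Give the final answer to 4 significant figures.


f_alpha = (C_beta - C0) / (C_beta - C_alpha)
f_alpha = (73.1 - 53.4) / (73.1 - 20.0)
f_alpha = 0.371


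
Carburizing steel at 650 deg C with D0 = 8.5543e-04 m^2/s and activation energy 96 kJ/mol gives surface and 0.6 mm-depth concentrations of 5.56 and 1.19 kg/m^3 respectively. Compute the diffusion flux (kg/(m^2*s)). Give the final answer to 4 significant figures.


Step 1: D = D0 * exp(-Qd/(R*T))
T = 650 + 273.15 = 923.15 K
D = 8.5543e-04 * exp(-96e3 / (8.314 * 923.15)) = 3.16239e-09 m^2/s
Step 2: J = D * (C1 - C2) / dx
J = 3.16239e-09 * (5.56 - 1.19) / 6e-04
J = 2.303e-05 kg/(m^2*s)


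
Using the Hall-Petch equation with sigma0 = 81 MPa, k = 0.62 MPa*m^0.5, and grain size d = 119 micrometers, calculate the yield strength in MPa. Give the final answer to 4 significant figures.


sigma_y = sigma0 + k / sqrt(d)
d = 119 um = 1.19e-04 m
sigma_y = 81 + 0.62 / sqrt(1.19e-04)
sigma_y = 137.8 MPa


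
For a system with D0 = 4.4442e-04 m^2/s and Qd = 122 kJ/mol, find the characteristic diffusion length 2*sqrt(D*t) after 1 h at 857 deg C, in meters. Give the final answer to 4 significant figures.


Step 1: D = D0 * exp(-Qd/(R*T))
T = 1130.15 K
D = 4.4442e-04 * exp(-122e3 / (8.314 * 1130.15)) = 1.02058e-09 m^2/s
Step 2: L = 2*sqrt(D*t)
t = 1 h = 3600 s
L = 2*sqrt(1.02058e-09 * 3600) = 3.834e-03 m


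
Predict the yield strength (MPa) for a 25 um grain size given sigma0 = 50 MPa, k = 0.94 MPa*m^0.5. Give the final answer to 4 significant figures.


sigma_y = sigma0 + k / sqrt(d)
d = 25 um = 2.5e-05 m
sigma_y = 50 + 0.94 / sqrt(2.5e-05)
sigma_y = 238 MPa


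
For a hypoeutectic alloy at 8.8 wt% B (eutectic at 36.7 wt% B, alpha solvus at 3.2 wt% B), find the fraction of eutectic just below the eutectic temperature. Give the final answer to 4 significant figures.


f_primary = (C_e - C0) / (C_e - C_alpha_max)
f_primary = (36.7 - 8.8) / (36.7 - 3.2)
f_primary = 0.832836
f_eutectic = 1 - 0.832836 = 0.1672


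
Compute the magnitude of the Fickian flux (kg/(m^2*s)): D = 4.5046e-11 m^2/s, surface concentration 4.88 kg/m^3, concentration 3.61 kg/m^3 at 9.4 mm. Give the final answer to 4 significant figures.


J = -D * (dC/dx) = D * (C1 - C2) / dx
J = 4.5046e-11 * (4.88 - 3.61) / 9.4e-03
J = 6.086e-09 kg/(m^2*s)


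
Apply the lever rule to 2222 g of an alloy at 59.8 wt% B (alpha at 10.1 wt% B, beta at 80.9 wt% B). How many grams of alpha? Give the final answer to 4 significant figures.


f_alpha = (C_beta - C0) / (C_beta - C_alpha)
f_alpha = (80.9 - 59.8) / (80.9 - 10.1) = 0.298023
m_alpha = f_alpha * m_total = 0.298023 * 2222 = 662.2 g


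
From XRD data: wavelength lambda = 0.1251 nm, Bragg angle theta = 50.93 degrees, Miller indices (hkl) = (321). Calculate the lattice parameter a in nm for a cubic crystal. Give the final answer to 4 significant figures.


d = lambda / (2*sin(theta))
d = 0.1251 / (2*sin(50.93 deg))
d = 0.0805666 nm
a = d * sqrt(h^2+k^2+l^2) = 0.0805666 * sqrt(14)
a = 0.3015 nm


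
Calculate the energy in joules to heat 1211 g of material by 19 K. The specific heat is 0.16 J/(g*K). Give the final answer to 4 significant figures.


Q = m * cp * dT
Q = 1211 * 0.16 * 19
Q = 3681 J


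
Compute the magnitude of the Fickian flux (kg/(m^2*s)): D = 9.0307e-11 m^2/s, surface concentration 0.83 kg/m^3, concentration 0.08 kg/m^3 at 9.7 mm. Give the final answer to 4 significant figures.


J = -D * (dC/dx) = D * (C1 - C2) / dx
J = 9.0307e-11 * (0.83 - 0.08) / 9.7e-03
J = 6.983e-09 kg/(m^2*s)


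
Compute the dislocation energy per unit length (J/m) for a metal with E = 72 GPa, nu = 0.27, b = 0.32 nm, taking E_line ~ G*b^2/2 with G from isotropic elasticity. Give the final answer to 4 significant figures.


Step 1: G = E / (2*(1+nu))
G = 72 / (2*(1+0.27)) = 28.3465 GPa = 2.83465e+10 Pa
Step 2: E_line = G*b^2/2
b = 0.32 nm = 3.2e-10 m
E_line = 0.5 * 2.83465e+10 * (3.2e-10)^2 = 1.451e-09 J/m


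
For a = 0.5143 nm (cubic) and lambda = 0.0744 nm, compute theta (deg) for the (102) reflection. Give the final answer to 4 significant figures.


d = a / sqrt(h^2+k^2+l^2)
d = 0.5143 / sqrt(5) = 0.230002 nm
lambda = 2*d*sin(theta)  =>  sin(theta) = lambda / (2*d)
sin(theta) = 0.0744 / (2 * 0.230002) = 0.161738
theta = 9.308 deg


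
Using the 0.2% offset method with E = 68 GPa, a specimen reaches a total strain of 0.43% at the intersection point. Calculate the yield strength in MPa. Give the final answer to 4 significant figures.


Offset strain = 0.002
Elastic strain at yield = total_strain - offset = 4.3e-03 - 0.002 = 2.3e-03
sigma_y = E * elastic_strain = 68000 * 2.3e-03
sigma_y = 156.4 MPa


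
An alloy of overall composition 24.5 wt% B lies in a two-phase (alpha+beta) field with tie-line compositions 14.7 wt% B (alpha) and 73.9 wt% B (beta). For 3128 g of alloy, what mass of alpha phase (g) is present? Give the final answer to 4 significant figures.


f_alpha = (C_beta - C0) / (C_beta - C_alpha)
f_alpha = (73.9 - 24.5) / (73.9 - 14.7) = 0.834459
m_alpha = f_alpha * m_total = 0.834459 * 3128 = 2610 g


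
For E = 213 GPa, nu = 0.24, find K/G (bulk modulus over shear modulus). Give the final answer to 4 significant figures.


G = E / (2*(1+nu))
G = 213 / (2*(1+0.24)) = 85.8871 GPa
K = E / (3*(1-2*nu))
K = 213 / (3*(1-2*0.24)) = 136.538 GPa
K/G = 136.538 / 85.8871 = 1.59


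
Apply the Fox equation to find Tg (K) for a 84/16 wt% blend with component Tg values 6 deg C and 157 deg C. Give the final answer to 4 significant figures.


1/Tg = w1/Tg1 + w2/Tg2 (in Kelvin)
Tg1 = 279.15 K, Tg2 = 430.15 K
1/Tg = 0.84/279.15 + 0.16/430.15
Tg = 295.8 K


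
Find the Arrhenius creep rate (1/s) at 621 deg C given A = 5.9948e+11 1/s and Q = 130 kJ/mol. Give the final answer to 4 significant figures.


rate = A * exp(-Q / (R*T))
T = 621 + 273.15 = 894.15 K
rate = 5.9948e+11 * exp(-130e3 / (8.314 * 894.15))
rate = 15250 1/s
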